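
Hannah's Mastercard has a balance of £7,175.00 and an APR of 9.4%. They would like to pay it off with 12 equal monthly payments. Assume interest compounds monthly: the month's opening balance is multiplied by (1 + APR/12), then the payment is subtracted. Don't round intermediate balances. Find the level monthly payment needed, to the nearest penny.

£628.80

Monthly rate r = 9.4%/12 = 0.783333% = 0.00783333.
Level-payment amortization: P = B₀·r / (1 − (1+r)^(−n)) = 7175.00·0.00783333 / (1 − 1.00783^(−12)).
Denominator 1 − (1+r)^(−12) = 0.0893837809.
P = 56.2042 / 0.0893837809 ≈ 628.80.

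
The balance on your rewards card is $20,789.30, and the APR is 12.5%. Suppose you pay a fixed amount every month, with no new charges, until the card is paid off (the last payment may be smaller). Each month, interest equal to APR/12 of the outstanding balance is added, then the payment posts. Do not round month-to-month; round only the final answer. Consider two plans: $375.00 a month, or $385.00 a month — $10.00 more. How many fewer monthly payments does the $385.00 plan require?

Monthly rate r = 12.5%/12 = 1.04167% = 0.0104167.
At $375.00/mo: n = ⌈−ln(1 − rB₀/P)/ln(1+r)⌉ = 84 payments (last $51.20); total interest = total paid − $20,789.30 = $10,386.90.
At $385.00/mo: 80 payments (last $296.65); total interest $9,922.35.
Payments saved = 84 − 80 = 4.

4 fewer payments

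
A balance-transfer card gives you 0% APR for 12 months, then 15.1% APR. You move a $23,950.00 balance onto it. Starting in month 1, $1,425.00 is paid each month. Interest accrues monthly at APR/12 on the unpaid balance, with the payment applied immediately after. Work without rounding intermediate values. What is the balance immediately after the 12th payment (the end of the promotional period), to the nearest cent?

$6,850.00

Promo months 1–12 at r₀ = 0%/12 = 0; months 13+ at r₁ = 15.1%/12 = 0.0125833.
After month 12 (no interest yet): B = $23,950.00 − 12·$1,425.00 = $6,850.00.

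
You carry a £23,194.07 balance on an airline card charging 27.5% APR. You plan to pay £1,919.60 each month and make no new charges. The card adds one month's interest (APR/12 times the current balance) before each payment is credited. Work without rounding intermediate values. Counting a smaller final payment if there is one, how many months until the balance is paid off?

15 payments

Monthly rate r = 27.5%/12 = 2.29167% = 0.0229167.
Recurrence: B ← B·(1+r) − £1,919.60.
Month 1: interest £531.53; balance after payment £21,806.00.
Month 2: interest £499.72; balance after payment £20,386.12.
Closed form: n = −ln(1 − rB₀/P)/ln(1+r) = −ln(0.7231)/ln(1.02292) ≈ 14.309, so the balance reaches zero during payment 15.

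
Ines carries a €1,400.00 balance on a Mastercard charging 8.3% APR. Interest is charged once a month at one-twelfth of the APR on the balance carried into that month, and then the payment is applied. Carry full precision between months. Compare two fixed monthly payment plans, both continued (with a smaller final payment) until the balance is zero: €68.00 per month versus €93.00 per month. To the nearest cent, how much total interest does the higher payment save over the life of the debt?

Monthly rate r = 8.3%/12 = 0.691667% = 0.00691667.
At €68.00/mo: n = ⌈−ln(1 − rB₀/P)/ln(1+r)⌉ = 23 payments (last €19.55); total interest = total paid − €1,400.00 = €115.55.
At €93.00/mo: 16 payments (last €88.50); total interest €83.50.
Interest saved = €115.55 − €83.50 = €32.05.

€32.05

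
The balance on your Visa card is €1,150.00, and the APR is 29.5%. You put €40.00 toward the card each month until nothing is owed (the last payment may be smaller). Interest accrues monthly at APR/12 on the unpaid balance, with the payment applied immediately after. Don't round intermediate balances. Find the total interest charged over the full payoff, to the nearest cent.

Monthly rate r = 29.5%/12 = 2.45833% = 0.0245833.
Payoff takes n = ⌈−ln(1 − rB₀/P)/ln(1+r)⌉ = ⌈50.515⌉ = 51 payments; the last is €20.71.
Total paid = 50·€40.00 + €20.71 = €2,020.71.
Total interest = total paid − principal = €2,020.71 − €1,150.00 = €870.71.

€870.71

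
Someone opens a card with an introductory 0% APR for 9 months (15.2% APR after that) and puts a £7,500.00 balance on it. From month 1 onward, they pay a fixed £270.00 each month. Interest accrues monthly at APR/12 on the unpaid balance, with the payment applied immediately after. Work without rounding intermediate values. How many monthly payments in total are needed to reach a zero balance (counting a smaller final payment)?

31 months

Promo months 1–9 at r₀ = 0%/12 = 0; months 10+ at r₁ = 15.2%/12 = 0.0126667.
After month 9 (no interest yet): B = £7,500.00 − 9·£270.00 = £5,070.00.
Then at r₁ with £270.00/mo: n₂ = −ln(1 − r₁·B/P)/ln(1+r₁) ≈ 21.58 → 22 more payments.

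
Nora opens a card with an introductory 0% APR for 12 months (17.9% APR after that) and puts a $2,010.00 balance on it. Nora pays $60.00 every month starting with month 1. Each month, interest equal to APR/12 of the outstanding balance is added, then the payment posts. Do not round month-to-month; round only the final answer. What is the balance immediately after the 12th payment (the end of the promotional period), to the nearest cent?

Promo months 1–12 at r₀ = 0%/12 = 0; months 13+ at r₁ = 17.9%/12 = 0.0149167.
After month 12 (no interest yet): B = $2,010.00 − 12·$60.00 = $1,290.00.

$1,290.00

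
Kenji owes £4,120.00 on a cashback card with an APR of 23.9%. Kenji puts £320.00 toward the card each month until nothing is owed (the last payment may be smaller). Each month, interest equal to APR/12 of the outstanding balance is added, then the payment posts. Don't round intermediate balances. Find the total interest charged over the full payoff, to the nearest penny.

Monthly rate r = 23.9%/12 = 1.99167% = 0.0199167.
Payoff takes n = ⌈−ln(1 − rB₀/P)/ln(1+r)⌉ = ⌈15.024⌉ = 16 payments; the last is £7.78.
Total paid = 15·£320.00 + £7.78 = £4,807.78.
Total interest = total paid − principal = £4,807.78 − £4,120.00 = £687.78.

£687.78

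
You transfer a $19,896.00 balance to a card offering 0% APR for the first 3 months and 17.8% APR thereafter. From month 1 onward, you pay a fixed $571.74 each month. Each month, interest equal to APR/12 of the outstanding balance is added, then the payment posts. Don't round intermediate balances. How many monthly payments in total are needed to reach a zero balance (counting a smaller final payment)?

Promo months 1–3 at r₀ = 0%/12 = 0; months 4+ at r₁ = 17.8%/12 = 0.0148333.
After month 3 (no interest yet): B = $19,896.00 − 3·$571.74 = $18,180.78.
Then at r₁ with $571.74/mo: n₂ = −ln(1 − r₁·B/P)/ln(1+r₁) ≈ 43.33 → 44 more payments.

47 payments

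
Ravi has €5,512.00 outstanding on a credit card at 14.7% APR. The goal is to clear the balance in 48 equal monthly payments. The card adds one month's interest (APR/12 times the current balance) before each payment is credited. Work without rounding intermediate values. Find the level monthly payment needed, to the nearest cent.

€152.57

Monthly rate r = 14.7%/12 = 1.225% = 0.01225.
Level-payment amortization: P = B₀·r / (1 − (1+r)^(−n)) = 5512.00·0.01225 / (1 − 1.01225^(−48)).
Denominator 1 − (1+r)^(−48) = 0.442575184.
P = 67.522 / 0.442575184 ≈ 152.57.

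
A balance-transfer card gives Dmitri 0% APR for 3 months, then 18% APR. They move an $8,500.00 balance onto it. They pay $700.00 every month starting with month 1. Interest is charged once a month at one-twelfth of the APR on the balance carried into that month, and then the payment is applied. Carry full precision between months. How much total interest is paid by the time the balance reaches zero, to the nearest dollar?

$536

Promo months 1–3 at r₀ = 0%/12 = 0; months 4+ at r₁ = 18%/12 = 0.015.
After month 3 (no interest yet): B = $8,500.00 − 3·$700.00 = $6,400.00.
Then at r₁ with $700.00/mo: n₂ = −ln(1 − r₁·B/P)/ln(1+r₁) ≈ 9.91 → 10 more payments.
Total paid = 12·$700.00 + $635.56 = $9,035.56; interest = $9,035.56 − $8,500.00 = $535.56.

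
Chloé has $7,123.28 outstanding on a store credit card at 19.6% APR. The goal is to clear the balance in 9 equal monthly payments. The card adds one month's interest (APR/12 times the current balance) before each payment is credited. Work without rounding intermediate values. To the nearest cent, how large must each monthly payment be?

Monthly rate r = 19.6%/12 = 1.63333% = 0.0163333.
Level-payment amortization: P = B₀·r / (1 − (1+r)^(−n)) = 7123.28·0.0163333 / (1 − 1.01633^(−9)).
Denominator 1 − (1+r)^(−9) = 0.135680178.
P = 116.347 / 0.135680178 ≈ 857.51.

$857.51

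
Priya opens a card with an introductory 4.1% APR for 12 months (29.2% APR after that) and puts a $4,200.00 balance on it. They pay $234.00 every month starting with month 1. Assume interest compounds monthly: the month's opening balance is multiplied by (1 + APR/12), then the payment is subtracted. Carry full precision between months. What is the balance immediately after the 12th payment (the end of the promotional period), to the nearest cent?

$1,514.10

Promo months 1–12 at r₀ = 4.1%/12 = 0.00341667; months 13+ at r₁ = 29.2%/12 = 0.0243333.
After month 12: iterate B ← B·(1+r₀) − $234.00 for 12 months → $1,514.10.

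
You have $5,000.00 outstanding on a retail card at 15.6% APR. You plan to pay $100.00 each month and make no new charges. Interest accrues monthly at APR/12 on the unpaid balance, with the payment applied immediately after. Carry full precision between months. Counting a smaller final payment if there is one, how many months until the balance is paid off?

82 payments

Monthly rate r = 15.6%/12 = 1.3% = 0.013.
Recurrence: B ← B·(1+r) − $100.00.
Month 1: interest $65.00; balance after payment $4,965.00.
Month 2: interest $64.55; balance after payment $4,929.55.
Closed form: n = −ln(1 − rB₀/P)/ln(1+r) = −ln(0.35)/ln(1.013) ≈ 81.279, so the balance reaches zero during payment 82.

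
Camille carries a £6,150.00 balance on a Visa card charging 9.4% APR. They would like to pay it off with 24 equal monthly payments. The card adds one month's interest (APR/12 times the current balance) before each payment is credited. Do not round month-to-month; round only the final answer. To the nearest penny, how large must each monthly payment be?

£282.09

Monthly rate r = 9.4%/12 = 0.783333% = 0.00783333.
Level-payment amortization: P = B₀·r / (1 − (1+r)^(−n)) = 6150.00·0.00783333 / (1 − 1.00783^(−24)).
Denominator 1 − (1+r)^(−24) = 0.170778101.
P = 48.175 / 0.170778101 ≈ 282.09.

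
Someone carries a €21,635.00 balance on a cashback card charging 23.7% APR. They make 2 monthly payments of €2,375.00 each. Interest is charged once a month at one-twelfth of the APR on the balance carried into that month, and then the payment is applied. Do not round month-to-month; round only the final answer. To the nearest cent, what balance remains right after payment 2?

Monthly rate r = 23.7%/12 = 1.975% = 0.01975.
Each month: B ← B·(1+r) − €2,375.00.
Month 1: interest €427.29; balance after payment €19,687.29.
Month 2: interest €388.82; balance after payment €17,701.12.

€17,701.12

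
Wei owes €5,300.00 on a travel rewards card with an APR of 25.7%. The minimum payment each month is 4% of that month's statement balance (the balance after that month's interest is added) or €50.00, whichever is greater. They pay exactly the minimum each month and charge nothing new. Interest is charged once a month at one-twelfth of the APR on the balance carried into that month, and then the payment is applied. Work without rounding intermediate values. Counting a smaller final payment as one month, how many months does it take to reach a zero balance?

110 months

Monthly rate r = 25.7%/12 = 2.14167% = 0.0214167.
While 4% of the post-interest balance exceeds €50.00, each month B ← (B·(1+r))·(1 − 0.04), i.e. B shrinks by the factor (1+r)·0.96 = 0.98056.
This holds for months 1–75. Entering month 76 the balance is €1,215.73; 4% of the post-interest balance is now below €50.00, so the flat €50.00 minimum applies from here.
From month 76 a fixed €50.00 at rate r clears €1,215.73 in 35 more payments. Total: 75 + 35 = 110 months.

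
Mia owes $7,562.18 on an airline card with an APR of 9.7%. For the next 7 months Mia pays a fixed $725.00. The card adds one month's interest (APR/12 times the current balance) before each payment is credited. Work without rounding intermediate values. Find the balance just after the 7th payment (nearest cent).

Monthly rate r = 9.7%/12 = 0.808333% = 0.00808333.
Each month: B ← B·(1+r) − $725.00.
Month 1: interest $61.13; balance after payment $6,898.31.
Month 2: interest $55.76; balance after payment $6,229.07.
Month 3: interest $50.35; balance after payment $5,554.42.
Month 4: interest $44.90; balance after payment $4,874.32.
Month 5: interest $39.40; balance after payment $4,188.72.
Month 6: interest $33.86; balance after payment $3,497.58.
Month 7: interest $28.27; balance after payment $2,800.85.

$2,800.85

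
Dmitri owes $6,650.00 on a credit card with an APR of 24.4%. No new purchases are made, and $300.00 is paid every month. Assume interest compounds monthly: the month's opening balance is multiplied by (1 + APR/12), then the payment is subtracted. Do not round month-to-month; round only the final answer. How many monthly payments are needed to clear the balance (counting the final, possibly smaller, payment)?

Monthly rate r = 24.4%/12 = 2.03333% = 0.0203333.
Recurrence: B ← B·(1+r) − $300.00.
Month 1: interest $135.22; balance after payment $6,485.22.
Month 2: interest $131.87; balance after payment $6,317.08.
Closed form: n = −ln(1 − rB₀/P)/ln(1+r) = −ln(0.54928)/ln(1.02033) ≈ 29.765, so the balance reaches zero during payment 30.

30 months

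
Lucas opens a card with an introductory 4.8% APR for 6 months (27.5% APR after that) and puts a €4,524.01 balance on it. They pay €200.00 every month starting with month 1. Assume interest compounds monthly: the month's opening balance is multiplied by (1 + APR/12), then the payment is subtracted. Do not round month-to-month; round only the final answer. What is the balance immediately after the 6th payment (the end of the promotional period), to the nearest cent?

Promo months 1–6 at r₀ = 4.8%/12 = 0.004; months 7+ at r₁ = 27.5%/12 = 0.0229167.
After month 6: iterate B ← B·(1+r₀) − €200.00 for 6 months → €3,421.61.

€3,421.61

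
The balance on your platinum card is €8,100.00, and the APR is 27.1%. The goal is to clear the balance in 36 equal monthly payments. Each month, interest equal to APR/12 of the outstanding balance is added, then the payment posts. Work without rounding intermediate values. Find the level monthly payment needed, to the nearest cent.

Monthly rate r = 27.1%/12 = 2.25833% = 0.0225833.
Level-payment amortization: P = B₀·r / (1 − (1+r)^(−n)) = 8100.00·0.0225833 / (1 − 1.02258^(−36)).
Denominator 1 − (1+r)^(−36) = 0.552444975.
P = 182.925 / 0.552444975 ≈ 331.12.

€331.12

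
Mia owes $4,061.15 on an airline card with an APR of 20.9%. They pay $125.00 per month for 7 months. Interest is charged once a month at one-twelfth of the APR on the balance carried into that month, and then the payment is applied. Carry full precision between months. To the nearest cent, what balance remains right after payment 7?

Monthly rate r = 20.9%/12 = 1.74167% = 0.0174167.
Each month: B ← B·(1+r) − $125.00.
Month 1: interest $70.73; balance after payment $4,006.88.
Month 2: interest $69.79; balance after payment $3,951.67.
Month 3: interest $68.82; balance after payment $3,895.49.
Month 4: interest $67.85; balance after payment $3,838.34.
Month 5: interest $66.85; balance after payment $3,780.19.
Month 6: interest $65.84; balance after payment $3,721.03.
Month 7: interest $64.81; balance after payment $3,660.84.

$3,660.84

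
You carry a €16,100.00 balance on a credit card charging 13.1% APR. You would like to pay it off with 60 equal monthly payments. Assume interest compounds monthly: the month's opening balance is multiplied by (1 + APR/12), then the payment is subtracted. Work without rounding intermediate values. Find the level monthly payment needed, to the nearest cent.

€367.15

Monthly rate r = 13.1%/12 = 1.09167% = 0.0109167.
Level-payment amortization: P = B₀·r / (1 − (1+r)^(−n)) = 16100.00·0.0109167 / (1 − 1.01092^(−60)).
Denominator 1 − (1+r)^(−60) = 0.478710954.
P = 175.758 / 0.478710954 ≈ 367.15.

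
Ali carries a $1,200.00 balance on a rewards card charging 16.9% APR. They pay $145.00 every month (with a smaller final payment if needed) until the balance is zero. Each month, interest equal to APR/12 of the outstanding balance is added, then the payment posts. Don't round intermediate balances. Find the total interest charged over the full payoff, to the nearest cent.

Monthly rate r = 16.9%/12 = 1.40833% = 0.0140833.
Payoff takes n = ⌈−ln(1 − rB₀/P)/ln(1+r)⌉ = ⌈8.861⌉ = 9 payments; the last is $124.97.
Total paid = 8·$145.00 + $124.97 = $1,284.97.
Total interest = total paid − principal = $1,284.97 − $1,200.00 = $84.97.

$84.97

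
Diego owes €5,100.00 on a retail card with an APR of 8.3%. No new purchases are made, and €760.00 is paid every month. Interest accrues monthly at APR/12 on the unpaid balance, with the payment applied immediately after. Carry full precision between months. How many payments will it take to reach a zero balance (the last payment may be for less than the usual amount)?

7 payments

Monthly rate r = 8.3%/12 = 0.691667% = 0.00691667.
Recurrence: B ← B·(1+r) − €760.00.
Month 1: interest €35.28; balance after payment €4,375.27.
Month 2: interest €30.26; balance after payment €3,645.54.
Closed form: n = −ln(1 − rB₀/P)/ln(1+r) = −ln(0.95359)/ln(1.00692) ≈ 6.895, so the balance reaches zero during payment 7.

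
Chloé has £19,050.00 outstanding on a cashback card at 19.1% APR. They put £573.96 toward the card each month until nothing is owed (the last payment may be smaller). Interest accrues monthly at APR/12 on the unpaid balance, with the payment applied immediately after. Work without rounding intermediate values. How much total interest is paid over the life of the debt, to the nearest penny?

Monthly rate r = 19.1%/12 = 1.59167% = 0.0159167.
Payoff takes n = ⌈−ln(1 − rB₀/P)/ln(1+r)⌉ = ⌈47.581⌉ = 48 payments; the last is £334.79.
Total paid = 47·£573.96 + £334.79 = £27,310.91.
Total interest = total paid − principal = £27,310.91 − £19,050.00 = £8,260.91.

£8,260.91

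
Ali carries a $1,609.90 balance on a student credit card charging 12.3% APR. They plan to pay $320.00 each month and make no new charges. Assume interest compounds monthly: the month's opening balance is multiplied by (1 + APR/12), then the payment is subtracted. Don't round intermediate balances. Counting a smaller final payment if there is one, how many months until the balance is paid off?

Monthly rate r = 12.3%/12 = 1.025% = 0.01025.
Recurrence: B ← B·(1+r) − $320.00.
Month 1: interest $16.50; balance after payment $1,306.40.
Month 2: interest $13.39; balance after payment $999.79.
Month 3: interest $10.25; balance after payment $690.04.
Month 4: interest $7.07; balance after payment $377.11.
Month 5: interest $3.87; balance after payment $60.98.
Month 6: interest $0.63; balance after payment $0.00.

6 payments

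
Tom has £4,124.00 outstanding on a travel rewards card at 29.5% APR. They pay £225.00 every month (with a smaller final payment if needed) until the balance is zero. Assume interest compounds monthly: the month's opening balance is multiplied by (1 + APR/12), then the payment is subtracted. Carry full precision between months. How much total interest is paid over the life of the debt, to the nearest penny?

Monthly rate r = 29.5%/12 = 2.45833% = 0.0245833.
Payoff takes n = ⌈−ln(1 − rB₀/P)/ln(1+r)⌉ = ⌈24.660⌉ = 25 payments; the last is £149.19.
Total paid = 24·£225.00 + £149.19 = £5,549.19.
Total interest = total paid − principal = £5,549.19 − £4,124.00 = £1,425.19.

£1,425.19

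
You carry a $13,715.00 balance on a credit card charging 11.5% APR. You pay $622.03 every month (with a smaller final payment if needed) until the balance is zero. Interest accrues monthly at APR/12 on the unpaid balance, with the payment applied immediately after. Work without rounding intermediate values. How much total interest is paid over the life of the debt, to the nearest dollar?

$1,766

Monthly rate r = 11.5%/12 = 0.958333% = 0.00958333.
Payoff takes n = ⌈−ln(1 − rB₀/P)/ln(1+r)⌉ = ⌈24.888⌉ = 25 payments; the last is $552.39.
Total paid = 24·$622.03 + $552.39 = $15,481.11.
Total interest = total paid − principal = $15,481.11 − $13,715.00 = $1,766.11.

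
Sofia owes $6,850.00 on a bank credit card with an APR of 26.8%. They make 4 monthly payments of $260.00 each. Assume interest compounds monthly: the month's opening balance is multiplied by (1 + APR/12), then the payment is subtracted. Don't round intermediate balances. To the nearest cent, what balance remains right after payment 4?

Monthly rate r = 26.8%/12 = 2.23333% = 0.0223333.
Each month: B ← B·(1+r) − $260.00.
Month 1: interest $152.98; balance after payment $6,742.98.
Month 2: interest $150.59; balance after payment $6,633.58.
Month 3: interest $148.15; balance after payment $6,521.73.
Month 4: interest $145.65; balance after payment $6,407.38.

$6,407.38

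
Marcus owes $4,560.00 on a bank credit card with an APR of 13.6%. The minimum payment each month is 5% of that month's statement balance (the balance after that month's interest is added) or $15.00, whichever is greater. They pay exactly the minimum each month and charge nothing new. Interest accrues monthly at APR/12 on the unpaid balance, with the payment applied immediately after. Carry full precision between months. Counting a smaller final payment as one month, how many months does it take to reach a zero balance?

Monthly rate r = 13.6%/12 = 1.13333% = 0.0113333.
While 5% of the post-interest balance exceeds $15.00, each month B ← (B·(1+r))·(1 − 0.05), i.e. B shrinks by the factor (1+r)·0.95 = 0.96077.
This holds for months 1–69. Entering month 70 the balance is $288.14; 5% of the post-interest balance is now below $15.00, so the flat $15.00 minimum applies from here.
From month 70 a fixed $15.00 at rate r clears $288.14 in 22 more payments. Total: 69 + 22 = 91 months.

91 months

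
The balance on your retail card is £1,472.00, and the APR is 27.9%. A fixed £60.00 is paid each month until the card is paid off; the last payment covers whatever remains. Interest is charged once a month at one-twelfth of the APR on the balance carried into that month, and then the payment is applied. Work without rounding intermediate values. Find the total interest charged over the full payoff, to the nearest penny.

£733.76

Monthly rate r = 27.9%/12 = 2.325% = 0.02325.
Payoff takes n = ⌈−ln(1 − rB₀/P)/ln(1+r)⌉ = ⌈36.761⌉ = 37 payments; the last is £45.76.
Total paid = 36·£60.00 + £45.76 = £2,205.76.
Total interest = total paid − principal = £2,205.76 − £1,472.00 = £733.76.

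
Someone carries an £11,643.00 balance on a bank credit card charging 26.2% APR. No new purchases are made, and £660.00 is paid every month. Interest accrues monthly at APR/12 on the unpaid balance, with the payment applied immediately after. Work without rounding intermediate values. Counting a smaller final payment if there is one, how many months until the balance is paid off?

Monthly rate r = 26.2%/12 = 2.18333% = 0.0218333.
Recurrence: B ← B·(1+r) − £660.00.
Month 1: interest £254.21; balance after payment £11,237.21.
Month 2: interest £245.35; balance after payment £10,822.55.
Closed form: n = −ln(1 − rB₀/P)/ln(1+r) = −ln(0.61484)/ln(1.02183) ≈ 22.520, so the balance reaches zero during payment 23.

23 months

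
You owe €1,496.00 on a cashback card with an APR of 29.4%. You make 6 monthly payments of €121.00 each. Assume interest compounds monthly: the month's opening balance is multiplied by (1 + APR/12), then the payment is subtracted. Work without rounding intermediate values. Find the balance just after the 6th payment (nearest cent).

Monthly rate r = 29.4%/12 = 2.45% = 0.0245.
Each month: B ← B·(1+r) − €121.00.
Month 1: interest €36.65; balance after payment €1,411.65.
Month 2: interest €34.59; balance after payment €1,325.24.
Month 3: interest €32.47; balance after payment €1,236.71.
Month 4: interest €30.30; balance after payment €1,146.01.
Month 5: interest €28.08; balance after payment €1,053.08.
Month 6: interest €25.80; balance after payment €957.88.

€957.88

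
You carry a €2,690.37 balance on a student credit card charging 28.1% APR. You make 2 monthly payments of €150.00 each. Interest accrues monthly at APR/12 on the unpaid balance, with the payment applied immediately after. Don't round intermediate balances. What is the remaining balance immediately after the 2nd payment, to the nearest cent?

Monthly rate r = 28.1%/12 = 2.34167% = 0.0234167.
Each month: B ← B·(1+r) − €150.00.
Month 1: interest €63.00; balance after payment €2,603.37.
Month 2: interest €60.96; balance after payment €2,514.33.

€2,514.33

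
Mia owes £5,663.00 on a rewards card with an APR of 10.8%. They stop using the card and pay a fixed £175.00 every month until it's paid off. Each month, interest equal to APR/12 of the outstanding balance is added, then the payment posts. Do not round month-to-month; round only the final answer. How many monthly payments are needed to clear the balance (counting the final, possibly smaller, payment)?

Monthly rate r = 10.8%/12 = 0.9% = 0.009.
Recurrence: B ← B·(1+r) − £175.00.
Month 1: interest £50.97; balance after payment £5,538.97.
Month 2: interest £49.85; balance after payment £5,413.82.
Closed form: n = −ln(1 − rB₀/P)/ln(1+r) = −ln(0.70876)/ln(1.009) ≈ 38.421, so the balance reaches zero during payment 39.

39 payments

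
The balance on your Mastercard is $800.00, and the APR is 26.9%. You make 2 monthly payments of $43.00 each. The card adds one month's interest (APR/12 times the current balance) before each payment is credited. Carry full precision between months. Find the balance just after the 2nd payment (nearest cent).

$749.30

Monthly rate r = 26.9%/12 = 2.24167% = 0.0224167.
Each month: B ← B·(1+r) − $43.00.
Month 1: interest $17.93; balance after payment $774.93.
Month 2: interest $17.37; balance after payment $749.30.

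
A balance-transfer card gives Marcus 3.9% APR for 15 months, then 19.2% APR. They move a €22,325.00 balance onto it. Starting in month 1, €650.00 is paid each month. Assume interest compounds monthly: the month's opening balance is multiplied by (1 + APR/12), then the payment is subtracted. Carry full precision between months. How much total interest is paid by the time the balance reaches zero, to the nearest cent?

Promo months 1–15 at r₀ = 3.9%/12 = 0.00325; months 16+ at r₁ = 19.2%/12 = 0.016.
After month 15: iterate B ← B·(1+r₀) − €650.00 for 15 months → €13,463.49.
Then at r₁ with €650.00/mo: n₂ = −ln(1 − r₁·B/P)/ln(1+r₁) ≈ 25.36 → 26 more payments.
Total paid = 40·€650.00 + €236.61 = €26,236.61; interest = €26,236.61 − €22,325.00 = €3,911.61.

€3,911.61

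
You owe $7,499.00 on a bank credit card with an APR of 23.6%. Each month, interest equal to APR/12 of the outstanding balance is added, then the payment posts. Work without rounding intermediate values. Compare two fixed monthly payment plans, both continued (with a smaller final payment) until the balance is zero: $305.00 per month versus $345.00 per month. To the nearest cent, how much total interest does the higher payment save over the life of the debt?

Monthly rate r = 23.6%/12 = 1.96667% = 0.0196667.
At $305.00/mo: n = ⌈−ln(1 − rB₀/P)/ln(1+r)⌉ = 34 payments (last $283.04); total interest = total paid − $7,499.00 = $2,849.04.
At $345.00/mo: 29 payments (last $220.16); total interest $2,381.16.
Interest saved = $2,849.04 − $2,381.16 = $467.88.

$467.88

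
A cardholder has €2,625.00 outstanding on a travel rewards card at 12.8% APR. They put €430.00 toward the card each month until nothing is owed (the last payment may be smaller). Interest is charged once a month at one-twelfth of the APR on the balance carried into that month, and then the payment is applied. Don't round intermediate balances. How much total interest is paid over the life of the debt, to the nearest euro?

€104

Monthly rate r = 12.8%/12 = 1.06667% = 0.0106667.
Payoff takes n = ⌈−ln(1 − rB₀/P)/ln(1+r)⌉ = ⌈6.346⌉ = 7 payments; the last is €149.33.
Total paid = 6·€430.00 + €149.33 = €2,729.33.
Total interest = total paid − principal = €2,729.33 − €2,625.00 = €104.33.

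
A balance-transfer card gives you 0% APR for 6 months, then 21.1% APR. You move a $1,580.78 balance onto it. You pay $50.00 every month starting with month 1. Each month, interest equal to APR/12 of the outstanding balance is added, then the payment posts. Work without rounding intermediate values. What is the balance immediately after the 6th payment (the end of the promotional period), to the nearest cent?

$1,280.78

Promo months 1–6 at r₀ = 0%/12 = 0; months 7+ at r₁ = 21.1%/12 = 0.0175833.
After month 6 (no interest yet): B = $1,580.78 − 6·$50.00 = $1,280.78.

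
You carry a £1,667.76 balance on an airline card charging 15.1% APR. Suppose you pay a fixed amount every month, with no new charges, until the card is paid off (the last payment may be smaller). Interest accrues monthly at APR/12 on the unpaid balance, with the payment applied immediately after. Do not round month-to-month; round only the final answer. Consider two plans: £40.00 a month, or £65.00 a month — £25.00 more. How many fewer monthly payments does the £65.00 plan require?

Monthly rate r = 15.1%/12 = 1.25833% = 0.0125833.
At £40.00/mo: n = ⌈−ln(1 − rB₀/P)/ln(1+r)⌉ = 60 payments (last £18.99); total interest = total paid − £1,667.76 = £711.23.
At £65.00/mo: 32 payments (last £11.65); total interest £358.89.
Payments saved = 60 − 32 = 28.

28 fewer payments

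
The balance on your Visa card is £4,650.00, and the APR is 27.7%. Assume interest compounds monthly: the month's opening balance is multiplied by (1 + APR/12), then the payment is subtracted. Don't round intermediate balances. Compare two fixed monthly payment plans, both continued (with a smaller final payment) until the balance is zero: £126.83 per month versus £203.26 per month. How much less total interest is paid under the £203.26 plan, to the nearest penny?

£3,719.82

Monthly rate r = 27.7%/12 = 2.30833% = 0.0230833.
At £126.83/mo: n = ⌈−ln(1 − rB₀/P)/ln(1+r)⌉ = 83 payments (last £8.43); total interest = total paid − £4,650.00 = £5,758.49.
At £203.26/mo: 33 payments (last £184.35); total interest £2,038.67.
Interest saved = £5,758.49 − £2,038.67 = £3,719.82.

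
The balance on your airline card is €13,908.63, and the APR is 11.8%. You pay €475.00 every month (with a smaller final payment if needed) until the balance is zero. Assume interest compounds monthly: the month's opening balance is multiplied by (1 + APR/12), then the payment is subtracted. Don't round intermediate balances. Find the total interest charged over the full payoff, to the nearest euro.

Monthly rate r = 11.8%/12 = 0.983333% = 0.00983333.
Payoff takes n = ⌈−ln(1 − rB₀/P)/ln(1+r)⌉ = ⌈34.703⌉ = 35 payments; the last is €334.61.
Total paid = 34·€475.00 + €334.61 = €16,484.61.
Total interest = total paid − principal = €16,484.61 − €13,908.63 = €2,575.98.

€2,576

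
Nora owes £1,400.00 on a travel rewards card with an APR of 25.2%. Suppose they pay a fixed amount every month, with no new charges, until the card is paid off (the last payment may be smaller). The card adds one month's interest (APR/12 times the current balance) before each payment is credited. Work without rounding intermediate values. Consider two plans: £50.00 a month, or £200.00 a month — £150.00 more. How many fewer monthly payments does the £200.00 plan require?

35 fewer payments

Monthly rate r = 25.2%/12 = 2.1% = 0.021.
At £50.00/mo: n = ⌈−ln(1 − rB₀/P)/ln(1+r)⌉ = 43 payments (last £33.47); total interest = total paid − £1,400.00 = £733.47.
At £200.00/mo: 8 payments (last £130.56); total interest £130.56.
Payments saved = 43 − 8 = 35.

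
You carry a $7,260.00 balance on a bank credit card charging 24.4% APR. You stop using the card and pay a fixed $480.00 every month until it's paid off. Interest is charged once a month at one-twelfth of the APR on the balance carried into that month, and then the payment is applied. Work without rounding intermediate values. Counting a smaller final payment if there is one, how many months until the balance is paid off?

Monthly rate r = 24.4%/12 = 2.03333% = 0.0203333.
Recurrence: B ← B·(1+r) − $480.00.
Month 1: interest $147.62; balance after payment $6,927.62.
Month 2: interest $140.86; balance after payment $6,588.48.
Closed form: n = −ln(1 − rB₀/P)/ln(1+r) = −ln(0.69246)/ln(1.02033) ≈ 18.257, so the balance reaches zero during payment 19.

19 payments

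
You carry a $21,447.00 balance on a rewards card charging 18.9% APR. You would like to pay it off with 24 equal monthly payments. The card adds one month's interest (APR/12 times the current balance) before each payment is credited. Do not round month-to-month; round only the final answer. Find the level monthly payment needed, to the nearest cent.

Monthly rate r = 18.9%/12 = 1.575% = 0.01575.
Level-payment amortization: P = B₀·r / (1 − (1+r)^(−n)) = 21447.00·0.01575 / (1 − 1.01575^(−24)).
Denominator 1 − (1+r)^(−24) = 0.312747931.
P = 337.79 / 0.312747931 ≈ 1080.07.

$1,080.07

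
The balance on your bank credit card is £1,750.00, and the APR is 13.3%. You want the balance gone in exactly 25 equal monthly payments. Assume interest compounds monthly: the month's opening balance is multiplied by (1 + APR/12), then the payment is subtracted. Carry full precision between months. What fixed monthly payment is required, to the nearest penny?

£80.53

Monthly rate r = 13.3%/12 = 1.10833% = 0.0110833.
Level-payment amortization: P = B₀·r / (1 − (1+r)^(−n)) = 1750.00·0.0110833 / (1 − 1.01108^(−25)).
Denominator 1 − (1+r)^(−25) = 0.240852421.
P = 19.3958 / 0.240852421 ≈ 80.53.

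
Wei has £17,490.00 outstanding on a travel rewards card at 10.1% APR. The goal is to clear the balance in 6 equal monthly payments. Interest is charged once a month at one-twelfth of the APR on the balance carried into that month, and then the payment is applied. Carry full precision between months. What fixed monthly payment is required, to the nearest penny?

Monthly rate r = 10.1%/12 = 0.841667% = 0.00841667.
Level-payment amortization: P = B₀·r / (1 − (1+r)^(−n)) = 17490.00·0.00841667 / (1 − 1.00842^(−6)).
Denominator 1 − (1+r)^(−6) = 0.0490451217.
P = 147.207 / 0.0490451217 ≈ 3001.47.

£3,001.47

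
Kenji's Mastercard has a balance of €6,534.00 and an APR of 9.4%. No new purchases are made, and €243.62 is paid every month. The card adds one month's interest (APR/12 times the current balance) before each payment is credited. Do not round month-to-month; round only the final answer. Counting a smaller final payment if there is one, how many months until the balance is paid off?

31 payments

Monthly rate r = 9.4%/12 = 0.783333% = 0.00783333.
Recurrence: B ← B·(1+r) − €243.62.
Month 1: interest €51.18; balance after payment €6,341.56.
Month 2: interest €49.68; balance after payment €6,147.62.
Closed form: n = −ln(1 − rB₀/P)/ln(1+r) = −ln(0.78991)/ln(1.00783) ≈ 30.225, so the balance reaches zero during payment 31.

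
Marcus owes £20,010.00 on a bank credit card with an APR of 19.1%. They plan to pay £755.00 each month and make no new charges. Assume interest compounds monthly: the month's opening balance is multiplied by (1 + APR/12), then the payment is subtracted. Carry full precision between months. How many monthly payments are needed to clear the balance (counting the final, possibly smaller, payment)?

Monthly rate r = 19.1%/12 = 1.59167% = 0.0159167.
Recurrence: B ← B·(1+r) − £755.00.
Month 1: interest £318.49; balance after payment £19,573.49.
Month 2: interest £311.54; balance after payment £19,130.04.
Closed form: n = −ln(1 − rB₀/P)/ln(1+r) = −ln(0.57816)/ln(1.01592) ≈ 34.697, so the balance reaches zero during payment 35.

35 payments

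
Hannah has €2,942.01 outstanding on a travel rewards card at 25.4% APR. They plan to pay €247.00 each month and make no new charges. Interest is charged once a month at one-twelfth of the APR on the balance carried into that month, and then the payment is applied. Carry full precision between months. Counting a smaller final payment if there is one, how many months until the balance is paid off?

Monthly rate r = 25.4%/12 = 2.11667% = 0.0211667.
Recurrence: B ← B·(1+r) − €247.00.
Month 1: interest €62.27; balance after payment €2,757.28.
Month 2: interest €58.36; balance after payment €2,568.65.
Closed form: n = −ln(1 − rB₀/P)/ln(1+r) = −ln(0.74788)/ln(1.02117) ≈ 13.869, so the balance reaches zero during payment 14.

14 months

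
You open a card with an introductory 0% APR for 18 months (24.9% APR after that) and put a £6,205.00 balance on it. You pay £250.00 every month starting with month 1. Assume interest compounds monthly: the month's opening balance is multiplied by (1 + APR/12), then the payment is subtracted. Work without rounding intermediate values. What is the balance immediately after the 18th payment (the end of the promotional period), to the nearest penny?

£1,705.00

Promo months 1–18 at r₀ = 0%/12 = 0; months 19+ at r₁ = 24.9%/12 = 0.02075.
After month 18 (no interest yet): B = £6,205.00 − 18·£250.00 = £1,705.00.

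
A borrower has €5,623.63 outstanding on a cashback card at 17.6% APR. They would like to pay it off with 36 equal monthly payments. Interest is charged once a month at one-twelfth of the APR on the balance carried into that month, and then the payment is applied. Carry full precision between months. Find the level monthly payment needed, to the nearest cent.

Monthly rate r = 17.6%/12 = 1.46667% = 0.0146667.
Level-payment amortization: P = B₀·r / (1 − (1+r)^(−n)) = 5623.63·0.0146667 / (1 − 1.01467^(−36)).
Denominator 1 − (1+r)^(−36) = 0.407950746.
P = 82.4799 / 0.407950746 ≈ 202.18.

€202.18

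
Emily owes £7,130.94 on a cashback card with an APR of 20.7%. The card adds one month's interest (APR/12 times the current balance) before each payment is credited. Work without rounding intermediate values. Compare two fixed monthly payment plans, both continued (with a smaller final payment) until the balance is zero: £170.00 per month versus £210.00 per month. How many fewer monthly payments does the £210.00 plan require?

24 fewer payments

Monthly rate r = 20.7%/12 = 1.725% = 0.01725.
At £170.00/mo: n = ⌈−ln(1 − rB₀/P)/ln(1+r)⌉ = 76 payments (last £31.21); total interest = total paid − £7,130.94 = £5,650.27.
At £210.00/mo: 52 payments (last £111.58); total interest £3,690.64.
Payments saved = 76 − 52 = 24.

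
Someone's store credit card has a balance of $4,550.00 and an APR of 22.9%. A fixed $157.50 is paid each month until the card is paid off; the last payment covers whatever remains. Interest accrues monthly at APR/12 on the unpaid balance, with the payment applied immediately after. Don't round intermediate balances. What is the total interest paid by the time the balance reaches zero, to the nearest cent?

$2,127.38

Monthly rate r = 22.9%/12 = 1.90833% = 0.0190833.
Payoff takes n = ⌈−ln(1 − rB₀/P)/ln(1+r)⌉ = ⌈42.394⌉ = 43 payments; the last is $62.38.
Total paid = 42·$157.50 + $62.38 = $6,677.38.
Total interest = total paid − principal = $6,677.38 − $4,550.00 = $2,127.38.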